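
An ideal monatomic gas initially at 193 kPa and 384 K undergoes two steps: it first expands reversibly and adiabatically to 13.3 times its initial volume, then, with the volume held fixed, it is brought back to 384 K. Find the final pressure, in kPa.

P₃ ≈ 14.5 kPa

For a monatomic ideal gas γ = 5/3.
Adiabatic step (PV^γ = const): P₂ = 193×(1/13.3)^(5/3) = 2.585 kPa; T₂ = 384×(1/13.3)^(2/3) = 68.41 K.
Isochoric: P₃ = P₂(T₃/T₂) = 2.585 × (384/68.41) = 14.51 kPa.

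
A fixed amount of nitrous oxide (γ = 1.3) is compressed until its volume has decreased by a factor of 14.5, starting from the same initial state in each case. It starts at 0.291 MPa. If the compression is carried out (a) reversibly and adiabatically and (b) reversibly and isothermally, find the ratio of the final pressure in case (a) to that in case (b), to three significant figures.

Isothermal: P_b = P₁(V₁/V₂) = 0.291×14.5.
Adiabatic: P_a = P₁(V₁/V₂)^γ = 0.291×14.5^(1.3).
P_a/P_b = (V₁/V₂)^(γ−1) = 14.5^(0.3) = 2.231.

P_adiabatic / P_isothermal ≈ 2.23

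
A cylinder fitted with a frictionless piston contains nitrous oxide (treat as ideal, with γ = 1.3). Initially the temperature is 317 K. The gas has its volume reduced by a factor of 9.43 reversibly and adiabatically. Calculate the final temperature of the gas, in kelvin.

T₂ ≈ 621 K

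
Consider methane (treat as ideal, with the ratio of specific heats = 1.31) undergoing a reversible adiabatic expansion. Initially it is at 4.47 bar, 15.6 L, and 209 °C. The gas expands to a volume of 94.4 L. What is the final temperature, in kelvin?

T₂ ≈ 276 K

For a reversible adiabat TV^(γ−1) is constant, so T₂ = T₁ (V₁/V₂)^(γ−1).
T₁ = 209 °C = 482.1 K.
T₂ = 482.1 × (15.6/94.4)^(0.31) = 275.9 K.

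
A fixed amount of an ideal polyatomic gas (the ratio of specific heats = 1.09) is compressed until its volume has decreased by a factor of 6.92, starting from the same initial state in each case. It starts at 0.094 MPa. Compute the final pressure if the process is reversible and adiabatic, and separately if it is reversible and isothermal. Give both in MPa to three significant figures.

Isothermal: P₂ = P₁(V₁/V₂) = 0.094×6.92 = 0.6505 MPa.
Adiabatic: P₂ = P₁(V₁/V₂)^γ = 0.094×6.92^(1.09) = 0.7742 MPa.

adiabatic: 0.774 MPa; isothermal: 0.650 MPa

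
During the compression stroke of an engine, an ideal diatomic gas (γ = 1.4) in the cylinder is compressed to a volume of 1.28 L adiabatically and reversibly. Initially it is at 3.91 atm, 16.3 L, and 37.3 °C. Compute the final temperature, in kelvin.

T₂ ≈ 859 K

Adiabatic: T₁V₁^(γ−1) = T₂V₂^(γ−1) ⇒ T₂ = T₁ (V₁/V₂)^(γ−1).
T₁ = 37.3 °C = 310.4 K.
T₂ = 310.4 × (16.3/1.28)^(0.4) = 859 K.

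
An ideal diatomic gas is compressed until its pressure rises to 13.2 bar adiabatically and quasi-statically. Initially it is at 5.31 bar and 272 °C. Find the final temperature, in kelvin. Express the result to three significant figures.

T₂ ≈ 707 K

Adiabatic: T₂/T₁ = (P₂/P₁)^((γ−1)/γ).
For a diatomic ideal gas γ = 7/5, so (γ−1)/γ = 2/7.
T₁ = 272 °C = 545.1 K.
T₂ = 545.1 × (13.2/5.31)^(2/7) = 707.1 K.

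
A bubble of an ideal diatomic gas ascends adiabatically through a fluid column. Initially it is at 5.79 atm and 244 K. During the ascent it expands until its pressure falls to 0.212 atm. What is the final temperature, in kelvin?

Adiabatic: T₂/T₁ = (P₂/P₁)^((γ−1)/γ).
For a diatomic ideal gas γ = 7/5, so (γ−1)/γ = 2/7.
T₂ = 244 × (0.212/5.79)^(2/7) = 94.84 K.

T₂ ≈ 94.8 K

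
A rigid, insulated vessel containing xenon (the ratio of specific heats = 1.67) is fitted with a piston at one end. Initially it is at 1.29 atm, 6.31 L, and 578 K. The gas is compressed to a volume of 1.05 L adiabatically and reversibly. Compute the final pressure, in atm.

Since PV^γ is constant along a reversible adiabat, P₂ = P₁ (V₁/V₂)^γ.
P₂ = 1.29 × (6.31/1.05)^(1.67) = 25.78 atm.

P₂ ≈ 25.8 atm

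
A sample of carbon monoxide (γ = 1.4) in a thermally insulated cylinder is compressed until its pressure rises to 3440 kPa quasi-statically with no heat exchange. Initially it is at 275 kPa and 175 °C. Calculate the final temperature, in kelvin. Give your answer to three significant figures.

T₂ ≈ 922 K

Adiabatic: T₂/T₁ = (P₂/P₁)^((γ−1)/γ).
T₁ = 175 °C = 448.1 K.
T₂ = 448.1 × (3440/275)^(0.286) = 922.4 K.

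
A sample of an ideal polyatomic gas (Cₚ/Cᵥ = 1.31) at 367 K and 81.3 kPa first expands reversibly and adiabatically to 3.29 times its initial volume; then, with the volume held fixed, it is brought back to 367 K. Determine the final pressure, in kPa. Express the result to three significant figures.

Adiabatic step (PV^γ = const): P₂ = 81.3×(1/3.29)^(1.31) = 17.08 kPa; T₂ = 367×(1/3.29)^(0.31) = 253.7 K.
Isochoric: P₃ = P₂(T₃/T₂) = 17.08 × (367/253.7) = 24.71 kPa.

P₃ ≈ 24.7 kPa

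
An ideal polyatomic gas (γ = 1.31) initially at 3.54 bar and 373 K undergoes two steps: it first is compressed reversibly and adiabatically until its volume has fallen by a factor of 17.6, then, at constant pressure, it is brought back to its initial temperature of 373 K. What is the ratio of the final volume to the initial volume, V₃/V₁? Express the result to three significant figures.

V₃/V₁ ≈ 0.0234

Adiabatic step: V₂/V₁ = 0.05682; T₂ = T₁·17.6^(0.31) = 907.4 K.
Isobaric step: V₃/V₂ = T₃/T₂ = 373/907.4.
V₃/V₁ = (V₂/V₁)(V₃/V₂) = 0.05682 × (373/907.4) = 0.02335.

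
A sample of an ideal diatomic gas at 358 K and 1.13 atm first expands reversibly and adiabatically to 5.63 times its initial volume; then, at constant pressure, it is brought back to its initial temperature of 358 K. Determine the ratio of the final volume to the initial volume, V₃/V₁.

For a diatomic ideal gas γ = 7/5.
Adiabatic step: V₂/V₁ = 5.63; T₂ = T₁·(1/5.63)^(2/5) = 179.3 K.
Isobaric step: V₃/V₂ = T₃/T₂ = 358/179.3.
V₃/V₁ = (V₂/V₁)(V₃/V₂) = 5.63 × (358/179.3) = 11.24.

V₃/V₁ ≈ 11.2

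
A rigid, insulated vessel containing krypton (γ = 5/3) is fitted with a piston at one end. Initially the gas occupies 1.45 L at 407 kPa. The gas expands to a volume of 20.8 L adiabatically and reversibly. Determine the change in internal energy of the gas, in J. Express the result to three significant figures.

P₂ = P₁(V₁/V₂)^γ = 407×(1.45/20.8)^(5/3) = 4.806 kPa.
For a reversible adiabat, W_by_gas = (P₁V₁ − P₂V₂)/(γ−1).
W_by = (407000×0.00145 − 4806×0.0208) / (2/3) = 735.3 J.
Q = 0 ⇒ ΔU = −W_by = -735.3 J.

ΔU ≈ -735 J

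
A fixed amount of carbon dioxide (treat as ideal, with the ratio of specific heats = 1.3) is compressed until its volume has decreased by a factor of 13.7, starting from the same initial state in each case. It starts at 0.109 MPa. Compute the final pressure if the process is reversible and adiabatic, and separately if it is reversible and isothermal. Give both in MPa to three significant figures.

Isothermal: P₂ = P₁(V₁/V₂) = 0.109×13.7 = 1.493 MPa.
Adiabatic: P₂ = P₁(V₁/V₂)^γ = 0.109×13.7^(1.3) = 3.275 MPa.

adiabatic: 3.27 MPa; isothermal: 1.49 MPa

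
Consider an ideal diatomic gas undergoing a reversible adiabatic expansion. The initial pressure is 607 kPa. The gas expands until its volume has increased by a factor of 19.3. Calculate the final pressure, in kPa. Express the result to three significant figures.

P₂ ≈ 9.63 kPa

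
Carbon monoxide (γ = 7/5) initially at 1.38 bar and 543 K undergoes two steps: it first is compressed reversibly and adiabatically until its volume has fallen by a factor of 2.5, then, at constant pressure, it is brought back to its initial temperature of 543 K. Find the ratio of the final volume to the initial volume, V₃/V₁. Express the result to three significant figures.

Adiabatic step: V₂/V₁ = 0.4; T₂ = T₁·2.5^(2/5) = 783.4 K.
Isobaric step: V₃/V₂ = T₃/T₂ = 543/783.4.
V₃/V₁ = (V₂/V₁)(V₃/V₂) = 0.4 × (543/783.4) = 0.2773.

V₃/V₁ ≈ 0.277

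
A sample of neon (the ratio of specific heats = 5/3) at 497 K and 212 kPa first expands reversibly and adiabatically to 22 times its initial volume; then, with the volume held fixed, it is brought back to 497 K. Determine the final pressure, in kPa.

P₃ ≈ 9.64 kPa

Adiabatic step (PV^γ = const): P₂ = 212×(1/22)^(5/3) = 1.227 kPa; T₂ = 497×(1/22)^(2/3) = 63.3 K.
Isochoric: P₃ = P₂(T₃/T₂) = 1.227 × (497/63.3) = 9.636 kPa.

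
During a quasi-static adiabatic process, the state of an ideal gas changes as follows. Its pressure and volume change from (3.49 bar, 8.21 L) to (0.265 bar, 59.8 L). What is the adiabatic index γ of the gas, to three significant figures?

γ ≈ 1.30

PV^γ = const ⇒ γ = ln(P₂/P₁) / ln(V₁/V₂).
γ = ln(0.265/3.49) / ln(8.21/59.8) = 1.298.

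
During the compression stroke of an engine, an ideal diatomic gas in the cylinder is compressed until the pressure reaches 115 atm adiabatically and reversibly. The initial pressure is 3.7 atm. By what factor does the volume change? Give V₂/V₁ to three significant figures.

V₂/V₁ ≈ 0.0859

From PV^γ = const, V₂/V₁ = (P₁/P₂)^(1/γ).
For a diatomic ideal gas γ = 7/5.
V₂/V₁ = (3.7/115)^(5/7) = 0.08589.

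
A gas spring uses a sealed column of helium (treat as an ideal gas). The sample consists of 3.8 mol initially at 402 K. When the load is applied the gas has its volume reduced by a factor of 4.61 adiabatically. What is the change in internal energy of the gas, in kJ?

ΔU ≈ 33.7 kJ

Adiabatic: T₁V₁^(γ−1) = T₂V₂^(γ−1) ⇒ T₂ = T₁ (V₁/V₂)^(γ−1).
γ = 5/3 for a monatomic ideal gas, so γ−1 = 2/3.
T₂ = 402 × 4.61^(2/3) = 1114 K.
Q = 0, so ΔU = W_on_gas = nCᵥΔT with Cᵥ = R/(γ−1) = 12.47 J/(mol·K).
ΔU = 3.8 × 12.47 × (1114 − 402) = 33720 J.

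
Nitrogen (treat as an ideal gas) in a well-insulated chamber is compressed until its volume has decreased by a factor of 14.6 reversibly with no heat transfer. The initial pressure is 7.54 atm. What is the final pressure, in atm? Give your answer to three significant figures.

Since PV^γ is constant along a reversible adiabat, P₂ = P₁ (V₁/V₂)^γ.
For a diatomic ideal gas γ = 7/5.
P₂ = 7.54 × 14.6^(7/5) = 321.7 atm.

P₂ ≈ 322 atm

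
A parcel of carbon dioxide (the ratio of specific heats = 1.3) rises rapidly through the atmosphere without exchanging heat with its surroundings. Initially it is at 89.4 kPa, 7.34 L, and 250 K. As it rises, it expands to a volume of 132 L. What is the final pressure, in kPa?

P₂ ≈ 2.09 kPa

Adiabatic: P₁V₁^γ = P₂V₂^γ ⇒ P₂ = P₁ (V₁/V₂)^γ.
P₂ = 89.4 × (7.34/132)^(1.3) = 2.089 kPa.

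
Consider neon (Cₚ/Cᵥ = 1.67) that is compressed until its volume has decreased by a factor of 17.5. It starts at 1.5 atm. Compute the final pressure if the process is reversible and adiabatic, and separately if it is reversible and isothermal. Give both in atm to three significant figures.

adiabatic: 179 atm; isothermal: 26.2 atm

Isothermal: P₂ = P₁(V₁/V₂) = 1.5×17.5 = 26.25 atm.
Adiabatic: P₂ = P₁(V₁/V₂)^γ = 1.5×17.5^(1.67) = 178.6 atm.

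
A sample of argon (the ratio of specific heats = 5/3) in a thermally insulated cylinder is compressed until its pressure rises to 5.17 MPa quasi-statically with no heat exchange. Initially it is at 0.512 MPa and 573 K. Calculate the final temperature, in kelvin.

T₂ ≈ 1440 K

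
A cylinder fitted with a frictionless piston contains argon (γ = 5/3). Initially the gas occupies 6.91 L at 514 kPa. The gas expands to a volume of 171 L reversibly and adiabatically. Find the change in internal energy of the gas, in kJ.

ΔU ≈ -4.70 kJ

P₂ = P₁(V₁/V₂)^γ = 514×(6.91/171)^(5/3) = 2.446 kPa.
For a reversible adiabat, W_by_gas = (P₁V₁ − P₂V₂)/(γ−1).
W_by = (514000×0.00691 − 2446×0.171) / (2/3) = 4700 J.
Q = 0 ⇒ ΔU = −W_by = -4700 J.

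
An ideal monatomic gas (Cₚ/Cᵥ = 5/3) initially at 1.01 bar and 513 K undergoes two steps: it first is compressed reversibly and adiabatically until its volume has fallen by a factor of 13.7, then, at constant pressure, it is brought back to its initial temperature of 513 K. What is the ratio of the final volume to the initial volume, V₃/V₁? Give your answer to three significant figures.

Adiabatic step: V₂/V₁ = 0.07299; T₂ = T₁·13.7^(2/3) = 2937 K.
Isobaric step: V₃/V₂ = T₃/T₂ = 513/2937.
V₃/V₁ = (V₂/V₁)(V₃/V₂) = 0.07299 × (513/2937) = 0.01275.

V₃/V₁ ≈ 0.0127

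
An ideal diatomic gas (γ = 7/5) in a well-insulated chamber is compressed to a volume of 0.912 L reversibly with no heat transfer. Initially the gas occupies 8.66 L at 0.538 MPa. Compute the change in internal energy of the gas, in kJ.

P₂ = P₁(V₁/V₂)^γ = 0.538×(8.66/0.912)^(7/5) = 12.57 MPa.
For a reversible adiabat, W_by_gas = (P₁V₁ − P₂V₂)/(γ−1).
W_by = (538000×0.00866 − 1.257×10^7×0.000912) / (2/5) = -17010 J.
Q = 0 ⇒ ΔU = −W_by = 17010 J.

ΔU ≈ 17.0 kJ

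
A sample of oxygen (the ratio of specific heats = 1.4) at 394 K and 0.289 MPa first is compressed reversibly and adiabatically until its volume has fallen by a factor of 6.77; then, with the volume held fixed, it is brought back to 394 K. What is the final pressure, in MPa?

Adiabatic step (PV^γ = const): P₂ = 0.289×6.77^(1.4) = 4.205 MPa; T₂ = 394×6.77^(0.4) = 846.7 K.
Isochoric: P₃ = P₂(T₃/T₂) = 4.205 × (394/846.7) = 1.957 MPa.

P₃ ≈ 1.96 MPa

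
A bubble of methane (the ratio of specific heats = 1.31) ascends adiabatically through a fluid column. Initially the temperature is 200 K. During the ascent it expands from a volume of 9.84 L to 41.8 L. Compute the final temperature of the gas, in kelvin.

T₂ ≈ 128 K

Adiabatic: T₁V₁^(γ−1) = T₂V₂^(γ−1) ⇒ T₂ = T₁ (V₁/V₂)^(γ−1).
T₂ = 200 × (9.84/41.8)^(0.31) = 127.7 K.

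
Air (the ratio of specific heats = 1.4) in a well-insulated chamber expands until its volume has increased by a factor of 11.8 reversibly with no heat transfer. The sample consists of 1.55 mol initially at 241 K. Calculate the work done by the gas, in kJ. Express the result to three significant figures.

For a reversible adiabat TV^(γ−1) is constant, so T₂ = T₁ (V₁/V₂)^(γ−1).
T₂ = 241 × (1/11.8)^(0.4) = 89.8 K.
Q = 0, so ΔU = W_on_gas = nCᵥΔT with Cᵥ = R/(γ−1) = 20.79 J/(mol·K).
ΔU = 1.55 × 20.79 × (89.8 − 241) = -4871 J.
Work done by the gas = −ΔU = 4871 J.

W ≈ 4.87 kJ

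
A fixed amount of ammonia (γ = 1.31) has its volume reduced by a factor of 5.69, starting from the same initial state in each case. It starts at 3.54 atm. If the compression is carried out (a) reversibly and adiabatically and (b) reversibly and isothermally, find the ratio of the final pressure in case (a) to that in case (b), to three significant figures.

P_adiabatic / P_isothermal ≈ 1.71

Isothermal: P_b = P₁(V₁/V₂) = 3.54×5.69.
Adiabatic: P_a = P₁(V₁/V₂)^γ = 3.54×5.69^(1.31).
P_a/P_b = (V₁/V₂)^(γ−1) = 5.69^(0.31) = 1.714.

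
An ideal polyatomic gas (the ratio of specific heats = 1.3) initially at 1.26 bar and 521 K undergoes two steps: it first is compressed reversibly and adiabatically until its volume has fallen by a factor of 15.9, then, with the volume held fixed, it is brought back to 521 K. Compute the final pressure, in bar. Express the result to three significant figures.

P₃ ≈ 20.0 bar

Adiabatic step (PV^γ = const): P₂ = 1.26×15.9^(1.3) = 45.94 bar; T₂ = 521×15.9^(0.3) = 1195 K.
Isochoric: P₃ = P₂(T₃/T₂) = 45.94 × (521/1195) = 20.03 bar.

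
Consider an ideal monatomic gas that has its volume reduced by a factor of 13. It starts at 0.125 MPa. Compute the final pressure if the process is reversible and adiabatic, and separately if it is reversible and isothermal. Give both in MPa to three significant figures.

For a monatomic ideal gas γ = 5/3.
Isothermal: P₂ = P₁(V₁/V₂) = 0.125×13 = 1.625 MPa.
Adiabatic: P₂ = P₁(V₁/V₂)^γ = 0.125×13^(5/3) = 8.984 MPa.

adiabatic: 8.98 MPa; isothermal: 1.62 MPa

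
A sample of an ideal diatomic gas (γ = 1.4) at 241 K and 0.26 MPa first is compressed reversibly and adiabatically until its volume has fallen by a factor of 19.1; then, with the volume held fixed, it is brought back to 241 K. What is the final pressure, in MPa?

Adiabatic step (PV^γ = const): P₂ = 0.26×19.1^(1.4) = 16.16 MPa; T₂ = 241×19.1^(0.4) = 784.2 K.
Isochoric: P₃ = P₂(T₃/T₂) = 16.16 × (241/784.2) = 4.966 MPa.

P₃ ≈ 4.97 MPa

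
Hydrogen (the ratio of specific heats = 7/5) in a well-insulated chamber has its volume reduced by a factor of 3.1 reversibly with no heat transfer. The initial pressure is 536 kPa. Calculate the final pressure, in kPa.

Adiabatic: P₁V₁^γ = P₂V₂^γ ⇒ P₂ = P₁ (V₁/V₂)^γ.
P₂ = 536 × 3.1^(7/5) = 2613 kPa.

P₂ ≈ 2610 kPa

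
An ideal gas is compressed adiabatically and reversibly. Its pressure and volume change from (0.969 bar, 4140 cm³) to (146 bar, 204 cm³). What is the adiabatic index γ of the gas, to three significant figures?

PV^γ = const ⇒ γ = ln(P₂/P₁) / ln(V₁/V₂).
γ = ln(146/0.969) / ln(4140/204) = 1.666.

γ ≈ 1.67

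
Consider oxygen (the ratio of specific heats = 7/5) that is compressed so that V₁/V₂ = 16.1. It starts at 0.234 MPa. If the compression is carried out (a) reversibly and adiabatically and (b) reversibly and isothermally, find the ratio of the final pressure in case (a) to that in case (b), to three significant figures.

P_adiabatic / P_isothermal ≈ 3.04

Isothermal: P_b = P₁(V₁/V₂) = 0.234×16.1.
Adiabatic: P_a = P₁(V₁/V₂)^γ = 0.234×16.1^(7/5).
P_a/P_b = (V₁/V₂)^(γ−1) = 16.1^(2/5) = 3.039.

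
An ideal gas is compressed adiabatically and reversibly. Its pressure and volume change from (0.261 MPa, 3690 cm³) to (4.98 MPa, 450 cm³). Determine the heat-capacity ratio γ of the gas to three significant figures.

PV^γ = const ⇒ γ = ln(P₂/P₁) / ln(V₁/V₂).
γ = ln(4.98/0.261) / ln(3690/450) = 1.401.

γ ≈ 1.40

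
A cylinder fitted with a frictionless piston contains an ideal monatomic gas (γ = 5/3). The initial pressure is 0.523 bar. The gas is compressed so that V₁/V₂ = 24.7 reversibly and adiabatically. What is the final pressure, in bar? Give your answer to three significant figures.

P₂ ≈ 110 bar

Since PV^γ is constant along a reversible adiabat, P₂ = P₁ (V₁/V₂)^γ.
P₂ = 0.523 × 24.7^(5/3) = 109.6 bar.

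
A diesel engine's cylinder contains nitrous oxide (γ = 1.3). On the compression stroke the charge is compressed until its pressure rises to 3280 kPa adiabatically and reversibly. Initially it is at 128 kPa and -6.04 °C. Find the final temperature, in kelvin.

T₂ ≈ 565 K

Adiabatic: T₂/T₁ = (P₂/P₁)^((γ−1)/γ).
T₁ = -6.04 °C = 267.1 K.
T₂ = 267.1 × (3280/128)^(0.231) = 564.6 K.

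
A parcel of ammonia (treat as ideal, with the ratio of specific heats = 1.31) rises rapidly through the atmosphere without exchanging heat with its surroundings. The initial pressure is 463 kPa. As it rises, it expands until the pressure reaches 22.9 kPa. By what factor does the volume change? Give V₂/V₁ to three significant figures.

V₂/V₁ ≈ 9.93

From PV^γ = const, V₂/V₁ = (P₁/P₂)^(1/γ).
V₂/V₁ = (463/22.9)^(0.763) = 9.925.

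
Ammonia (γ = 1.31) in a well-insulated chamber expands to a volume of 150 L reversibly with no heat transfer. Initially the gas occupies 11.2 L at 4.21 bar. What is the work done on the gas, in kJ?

W ≈ -8.41 kJ

P₂ = P₁(V₁/V₂)^γ = 4.21×(11.2/150)^(1.31) = 0.1406 bar.
For a reversible adiabat, W_by_gas = (P₁V₁ − P₂V₂)/(γ−1).
W_by = (421000×0.0112 − 14060×0.15) / (0.31) = 8406 J.
W_on_gas = −W_by = -8406 J.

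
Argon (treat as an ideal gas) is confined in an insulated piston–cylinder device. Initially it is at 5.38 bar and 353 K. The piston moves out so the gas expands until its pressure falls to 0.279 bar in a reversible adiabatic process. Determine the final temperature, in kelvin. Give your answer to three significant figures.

Adiabatic: T₂/T₁ = (P₂/P₁)^((γ−1)/γ).
For a monatomic ideal gas γ = 5/3, so (γ−1)/γ = 2/5.
T₂ = 353 × (0.279/5.38)^(2/5) = 108.1 K.

T₂ ≈ 108 K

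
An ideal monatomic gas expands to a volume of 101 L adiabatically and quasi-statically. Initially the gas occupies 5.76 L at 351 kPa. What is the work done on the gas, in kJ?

W ≈ -2.58 kJ

γ = 5/3 for a monatomic ideal gas.
P₂ = P₁(V₁/V₂)^γ = 351×(5.76/101)^(5/3) = 2.966 kPa.
For a reversible adiabat, W_by_gas = (P₁V₁ − P₂V₂)/(γ−1).
W_by = (351000×0.00576 − 2966×0.101) / (2/3) = 2583 J.
W_on_gas = −W_by = -2583 J.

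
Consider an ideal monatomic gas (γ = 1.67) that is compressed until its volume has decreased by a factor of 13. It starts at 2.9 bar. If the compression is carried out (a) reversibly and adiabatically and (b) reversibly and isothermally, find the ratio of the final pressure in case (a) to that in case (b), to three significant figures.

Isothermal: P_b = P₁(V₁/V₂) = 2.9×13.
Adiabatic: P_a = P₁(V₁/V₂)^γ = 2.9×13^(1.67).
P_a/P_b = (V₁/V₂)^(γ−1) = 13^(0.67) = 5.576.

P_adiabatic / P_isothermal ≈ 5.58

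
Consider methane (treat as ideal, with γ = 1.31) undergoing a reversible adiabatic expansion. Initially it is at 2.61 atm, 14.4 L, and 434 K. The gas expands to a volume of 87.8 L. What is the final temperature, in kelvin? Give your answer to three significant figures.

Adiabatic: T₁V₁^(γ−1) = T₂V₂^(γ−1) ⇒ T₂ = T₁ (V₁/V₂)^(γ−1).
T₂ = 434 × (14.4/87.8)^(0.31) = 247.8 K.

T₂ ≈ 248 K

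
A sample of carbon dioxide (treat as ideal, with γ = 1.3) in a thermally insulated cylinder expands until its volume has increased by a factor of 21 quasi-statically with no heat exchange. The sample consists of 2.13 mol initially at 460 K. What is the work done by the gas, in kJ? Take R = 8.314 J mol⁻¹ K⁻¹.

W ≈ 16.3 kJ

Adiabatic: T₁V₁^(γ−1) = T₂V₂^(γ−1) ⇒ T₂ = T₁ (V₁/V₂)^(γ−1).
T₂ = 460 × (1/21)^(0.3) = 184.5 K.
Q = 0, so ΔU = W_on_gas = nCᵥΔT with Cᵥ = R/(γ−1) = 27.71 J/(mol·K).
ΔU = 2.13 × 27.71 × (184.5 − 460) = -16260 J.
Work done by the gas = −ΔU = 16260 J.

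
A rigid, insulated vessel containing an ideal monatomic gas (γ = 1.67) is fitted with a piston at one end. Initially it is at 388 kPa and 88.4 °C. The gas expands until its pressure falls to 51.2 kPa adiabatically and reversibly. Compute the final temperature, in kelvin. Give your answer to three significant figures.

T₂ ≈ 160 K

Adiabatic: T₂/T₁ = (P₂/P₁)^((γ−1)/γ).
T₁ = 88.4 °C = 361.5 K.
T₂ = 361.5 × (51.2/388)^(0.401) = 160.4 K.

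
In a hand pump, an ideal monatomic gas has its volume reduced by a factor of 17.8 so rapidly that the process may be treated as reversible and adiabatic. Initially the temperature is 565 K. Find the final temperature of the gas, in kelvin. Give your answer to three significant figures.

T₂ ≈ 3850 K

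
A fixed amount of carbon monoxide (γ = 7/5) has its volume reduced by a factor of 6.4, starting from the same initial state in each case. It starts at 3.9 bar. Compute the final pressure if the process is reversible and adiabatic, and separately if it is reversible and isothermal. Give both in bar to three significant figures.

adiabatic: 52.4 bar; isothermal: 25.0 bar

Isothermal: P₂ = P₁(V₁/V₂) = 3.9×6.4 = 24.96 bar.
Adiabatic: P₂ = P₁(V₁/V₂)^γ = 3.9×6.4^(7/5) = 52.45 bar.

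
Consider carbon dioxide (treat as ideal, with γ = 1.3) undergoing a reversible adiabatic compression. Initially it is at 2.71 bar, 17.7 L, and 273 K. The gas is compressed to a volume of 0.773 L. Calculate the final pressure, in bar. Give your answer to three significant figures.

P₂ ≈ 159 bar

Adiabatic: P₁V₁^γ = P₂V₂^γ ⇒ P₂ = P₁ (V₁/V₂)^γ.
P₂ = 2.71 × (17.7/0.773)^(1.3) = 158.7 bar.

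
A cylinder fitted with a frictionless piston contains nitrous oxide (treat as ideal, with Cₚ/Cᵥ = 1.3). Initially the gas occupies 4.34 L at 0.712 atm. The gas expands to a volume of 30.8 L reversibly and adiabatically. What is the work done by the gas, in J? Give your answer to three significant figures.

P₂ = P₁(V₁/V₂)^γ = 0.712×(4.34/30.8)^(1.3) = 0.05573 atm.
For a reversible adiabat, W_by_gas = (P₁V₁ − P₂V₂)/(γ−1).
W_by = (72140×0.00434 − 5647×0.0308) / (0.3) = 463.9 J.

W ≈ 464 J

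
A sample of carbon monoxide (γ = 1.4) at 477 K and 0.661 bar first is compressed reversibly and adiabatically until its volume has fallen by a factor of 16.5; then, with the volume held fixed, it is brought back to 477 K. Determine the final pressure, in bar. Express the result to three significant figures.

P₃ ≈ 10.9 bar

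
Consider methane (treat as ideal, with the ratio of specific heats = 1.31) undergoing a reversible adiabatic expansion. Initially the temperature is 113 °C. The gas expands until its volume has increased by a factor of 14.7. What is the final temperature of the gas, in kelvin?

T₂ ≈ 168 K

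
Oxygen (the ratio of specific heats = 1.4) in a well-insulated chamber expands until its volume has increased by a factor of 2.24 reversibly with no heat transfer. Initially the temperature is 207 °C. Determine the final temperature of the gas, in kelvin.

T₂ ≈ 348 K

For a reversible adiabat TV^(γ−1) is constant, so T₂ = T₁ (V₁/V₂)^(γ−1).
T₁ = 207 °C = 480.1 K.
T₂ = 480.1 × (1/2.24)^(0.4) = 347.8 K.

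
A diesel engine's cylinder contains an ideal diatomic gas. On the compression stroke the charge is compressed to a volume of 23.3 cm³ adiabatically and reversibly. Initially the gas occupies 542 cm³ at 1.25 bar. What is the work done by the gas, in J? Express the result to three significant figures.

W ≈ -427 J

γ = 7/5 for a diatomic ideal gas.
P₂ = P₁(V₁/V₂)^γ = 1.25×(542/23.3)^(7/5) = 102.4 bar.
For a reversible adiabat, W_by_gas = (P₁V₁ − P₂V₂)/(γ−1).
W_by = (125000×0.000542 − 1.024×10^7×2.33×10^-5) / (2/5) = -427 J.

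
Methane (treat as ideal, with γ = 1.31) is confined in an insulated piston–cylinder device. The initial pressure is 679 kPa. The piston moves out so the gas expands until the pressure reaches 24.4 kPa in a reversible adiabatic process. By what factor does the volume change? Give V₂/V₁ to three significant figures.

From PV^γ = const, V₂/V₁ = (P₁/P₂)^(1/γ).
V₂/V₁ = (679/24.4)^(0.763) = 12.67.

V₂/V₁ ≈ 12.7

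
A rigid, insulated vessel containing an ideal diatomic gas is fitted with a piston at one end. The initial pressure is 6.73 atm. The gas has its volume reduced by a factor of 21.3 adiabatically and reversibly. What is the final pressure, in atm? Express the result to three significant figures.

Since PV^γ is constant along a reversible adiabat, P₂ = P₁ (V₁/V₂)^γ.
For a diatomic ideal gas γ = 7/5.
P₂ = 6.73 × 21.3^(7/5) = 487.2 atm.

P₂ ≈ 487 atm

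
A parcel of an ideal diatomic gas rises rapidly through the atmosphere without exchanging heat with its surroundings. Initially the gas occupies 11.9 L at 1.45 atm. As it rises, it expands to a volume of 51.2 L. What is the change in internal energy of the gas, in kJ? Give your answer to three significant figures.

γ = 7/5 for a diatomic ideal gas.
P₂ = P₁(V₁/V₂)^γ = 1.45×(11.9/51.2)^(7/5) = 0.188 atm.
For a reversible adiabat, W_by_gas = (P₁V₁ − P₂V₂)/(γ−1).
W_by = (146900×0.0119 − 19050×0.0512) / (2/5) = 1933 J.
Q = 0 ⇒ ΔU = −W_by = -1933 J.

ΔU ≈ -1.93 kJ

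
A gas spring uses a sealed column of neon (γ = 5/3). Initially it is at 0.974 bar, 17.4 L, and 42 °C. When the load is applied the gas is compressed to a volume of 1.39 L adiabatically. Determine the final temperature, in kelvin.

T₂ ≈ 1700 K

For a reversible adiabat TV^(γ−1) is constant, so T₂ = T₁ (V₁/V₂)^(γ−1).
T₁ = 42 °C = 315.1 K.
T₂ = 315.1 × (17.4/1.39)^(2/3) = 1699 K.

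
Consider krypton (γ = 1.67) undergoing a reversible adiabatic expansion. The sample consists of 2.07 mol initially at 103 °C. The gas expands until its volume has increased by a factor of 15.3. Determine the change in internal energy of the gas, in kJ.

For a reversible adiabat TV^(γ−1) is constant, so T₂ = T₁ (V₁/V₂)^(γ−1).
T₁ = 103 °C = 376.1 K.
T₂ = 376.1 × (1/15.3)^(0.67) = 60.48 K.
Q = 0, so ΔU = W_on_gas = nCᵥΔT with Cᵥ = R/(γ−1) = 12.41 J/(mol·K).
ΔU = 2.07 × 12.41 × (60.48 − 376.1) = -8108 J.

ΔU ≈ -8.11 kJ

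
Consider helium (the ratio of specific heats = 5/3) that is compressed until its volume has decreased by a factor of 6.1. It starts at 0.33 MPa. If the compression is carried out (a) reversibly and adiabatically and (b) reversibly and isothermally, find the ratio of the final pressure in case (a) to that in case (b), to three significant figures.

P_adiabatic / P_isothermal ≈ 3.34

Isothermal: P_b = P₁(V₁/V₂) = 0.33×6.1.
Adiabatic: P_a = P₁(V₁/V₂)^γ = 0.33×6.1^(5/3).
P_a/P_b = (V₁/V₂)^(γ−1) = 6.1^(2/3) = 3.339.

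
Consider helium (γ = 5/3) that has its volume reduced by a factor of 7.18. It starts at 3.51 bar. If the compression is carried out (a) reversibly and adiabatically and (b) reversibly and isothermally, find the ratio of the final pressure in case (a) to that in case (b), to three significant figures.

P_adiabatic / P_isothermal ≈ 3.72

Isothermal: P_b = P₁(V₁/V₂) = 3.51×7.18.
Adiabatic: P_a = P₁(V₁/V₂)^γ = 3.51×7.18^(5/3).
P_a/P_b = (V₁/V₂)^(γ−1) = 7.18^(2/3) = 3.722.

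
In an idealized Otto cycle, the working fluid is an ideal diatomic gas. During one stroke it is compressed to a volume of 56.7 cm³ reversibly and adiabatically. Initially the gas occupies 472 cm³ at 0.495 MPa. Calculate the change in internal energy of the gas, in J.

ΔU ≈ 779 J

γ = 7/5 for a diatomic ideal gas.
P₂ = P₁(V₁/V₂)^γ = 0.495×(472/56.7)^(7/5) = 9.619 MPa.
For a reversible adiabat, W_by_gas = (P₁V₁ − P₂V₂)/(γ−1).
W_by = (495000×0.000472 − 9.619×10^6×5.67×10^-5) / (2/5) = -779.3 J.
Q = 0 ⇒ ΔU = −W_by = 779.3 J.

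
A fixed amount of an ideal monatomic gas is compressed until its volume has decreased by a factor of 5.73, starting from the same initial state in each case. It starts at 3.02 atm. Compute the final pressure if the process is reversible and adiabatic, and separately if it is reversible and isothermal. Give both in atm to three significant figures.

For a monatomic ideal gas γ = 5/3.
Isothermal: P₂ = P₁(V₁/V₂) = 3.02×5.73 = 17.3 atm.
Adiabatic: P₂ = P₁(V₁/V₂)^γ = 3.02×5.73^(5/3) = 55.41 atm.

adiabatic: 55.4 atm; isothermal: 17.3 atm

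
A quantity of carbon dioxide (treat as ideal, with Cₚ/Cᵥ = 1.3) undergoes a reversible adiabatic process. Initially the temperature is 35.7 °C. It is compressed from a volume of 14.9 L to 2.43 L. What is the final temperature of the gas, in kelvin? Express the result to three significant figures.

For a reversible adiabat TV^(γ−1) is constant, so T₂ = T₁ (V₁/V₂)^(γ−1).
T₁ = 35.7 °C = 308.8 K.
T₂ = 308.8 × (14.9/2.43)^(0.3) = 532.1 K.

T₂ ≈ 532 K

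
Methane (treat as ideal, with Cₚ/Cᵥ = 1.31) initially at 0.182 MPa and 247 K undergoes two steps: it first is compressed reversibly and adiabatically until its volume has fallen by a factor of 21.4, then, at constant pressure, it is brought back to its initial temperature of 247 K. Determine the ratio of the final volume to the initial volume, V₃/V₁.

Adiabatic step: V₂/V₁ = 0.04673; T₂ = T₁·21.4^(0.31) = 638.4 K.
Isobaric step: V₃/V₂ = T₃/T₂ = 247/638.4.
V₃/V₁ = (V₂/V₁)(V₃/V₂) = 0.04673 × (247/638.4) = 0.01808.

V₃/V₁ ≈ 0.0181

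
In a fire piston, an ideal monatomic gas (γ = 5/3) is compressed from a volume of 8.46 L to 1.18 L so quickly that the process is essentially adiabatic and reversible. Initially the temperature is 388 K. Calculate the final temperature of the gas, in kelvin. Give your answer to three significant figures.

T₂ ≈ 1440 K

For a reversible adiabat TV^(γ−1) is constant, so T₂ = T₁ (V₁/V₂)^(γ−1).
T₂ = 388 × (8.46/1.18)^(2/3) = 1443 K.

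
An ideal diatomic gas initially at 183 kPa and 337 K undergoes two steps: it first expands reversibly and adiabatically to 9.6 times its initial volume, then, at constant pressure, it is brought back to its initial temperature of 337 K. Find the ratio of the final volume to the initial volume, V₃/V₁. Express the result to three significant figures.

V₃/V₁ ≈ 23.7

For a diatomic ideal gas γ = 7/5.
Adiabatic step: V₂/V₁ = 9.6; T₂ = T₁·(1/9.6)^(2/5) = 136.4 K.
Isobaric step: V₃/V₂ = T₃/T₂ = 337/136.4.
V₃/V₁ = (V₂/V₁)(V₃/V₂) = 9.6 × (337/136.4) = 23.72.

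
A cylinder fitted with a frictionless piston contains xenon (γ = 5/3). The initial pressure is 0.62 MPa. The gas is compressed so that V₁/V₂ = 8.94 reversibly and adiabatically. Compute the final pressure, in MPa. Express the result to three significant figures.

P₂ ≈ 23.9 MPa

Since PV^γ is constant along a reversible adiabat, P₂ = P₁ (V₁/V₂)^γ.
P₂ = 0.62 × 8.94^(5/3) = 23.88 MPa.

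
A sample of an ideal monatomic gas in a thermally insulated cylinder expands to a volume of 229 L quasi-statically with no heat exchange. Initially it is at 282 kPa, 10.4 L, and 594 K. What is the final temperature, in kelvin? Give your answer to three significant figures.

Adiabatic: T₁V₁^(γ−1) = T₂V₂^(γ−1) ⇒ T₂ = T₁ (V₁/V₂)^(γ−1).
γ = 5/3 for a monatomic ideal gas.
T₂ = 594 × (10.4/229)^(2/3) = 75.61 K.

T₂ ≈ 75.6 K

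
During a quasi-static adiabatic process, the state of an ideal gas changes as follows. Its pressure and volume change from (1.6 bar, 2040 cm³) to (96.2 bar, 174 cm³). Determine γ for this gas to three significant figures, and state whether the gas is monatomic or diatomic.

PV^γ = const ⇒ γ = ln(P₂/P₁) / ln(V₁/V₂).
γ = ln(96.2/1.6) / ln(2040/174) = 1.664.
γ ≈ 1.66 is close to 5/3, so the gas is monatomic.

γ ≈ 1.66; monatomic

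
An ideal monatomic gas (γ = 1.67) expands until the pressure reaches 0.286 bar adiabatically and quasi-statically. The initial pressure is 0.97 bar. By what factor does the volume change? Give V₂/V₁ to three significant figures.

V₂/V₁ ≈ 2.08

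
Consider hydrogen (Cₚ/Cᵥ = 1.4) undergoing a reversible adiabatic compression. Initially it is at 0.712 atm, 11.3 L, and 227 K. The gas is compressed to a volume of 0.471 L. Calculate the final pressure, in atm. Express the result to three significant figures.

P₂ ≈ 60.9 atm

Adiabatic: P₁V₁^γ = P₂V₂^γ ⇒ P₂ = P₁ (V₁/V₂)^γ.
P₂ = 0.712 × (11.3/0.471)^(1.4) = 60.89 atm.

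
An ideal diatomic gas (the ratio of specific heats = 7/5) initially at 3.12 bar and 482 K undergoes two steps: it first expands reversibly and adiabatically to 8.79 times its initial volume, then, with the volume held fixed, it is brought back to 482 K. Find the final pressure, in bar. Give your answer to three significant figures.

P₃ ≈ 0.355 bar

Adiabatic step (PV^γ = const): P₂ = 3.12×(1/8.79)^(7/5) = 0.1488 bar; T₂ = 482×(1/8.79)^(2/5) = 202 K.
Isochoric: P₃ = P₂(T₃/T₂) = 0.1488 × (482/202) = 0.3549 bar.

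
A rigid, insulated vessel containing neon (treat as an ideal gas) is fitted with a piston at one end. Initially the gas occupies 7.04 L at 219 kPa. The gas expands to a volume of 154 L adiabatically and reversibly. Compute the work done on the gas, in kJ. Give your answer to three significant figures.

γ = 5/3 for a monatomic ideal gas.
P₂ = P₁(V₁/V₂)^γ = 219×(7.04/154)^(5/3) = 1.28 kPa.
For a reversible adiabat, W_by_gas = (P₁V₁ − P₂V₂)/(γ−1).
W_by = (219000×0.00704 − 1280×0.154) / (2/3) = 2017 J.
W_on_gas = −W_by = -2017 J.

W ≈ -2.02 kJ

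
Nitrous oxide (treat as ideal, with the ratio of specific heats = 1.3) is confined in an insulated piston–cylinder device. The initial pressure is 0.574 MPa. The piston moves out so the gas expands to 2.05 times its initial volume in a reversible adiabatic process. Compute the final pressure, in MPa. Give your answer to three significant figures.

P₂ ≈ 0.226 MPa

Since PV^γ is constant along a reversible adiabat, P₂ = P₁ (V₁/V₂)^γ.
P₂ = 0.574 × (1/2.05)^(1.3) = 0.2258 MPa.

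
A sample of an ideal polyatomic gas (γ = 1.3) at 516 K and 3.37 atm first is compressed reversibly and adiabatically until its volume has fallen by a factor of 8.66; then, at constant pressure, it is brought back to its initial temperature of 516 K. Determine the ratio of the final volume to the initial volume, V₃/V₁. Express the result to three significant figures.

V₃/V₁ ≈ 0.0604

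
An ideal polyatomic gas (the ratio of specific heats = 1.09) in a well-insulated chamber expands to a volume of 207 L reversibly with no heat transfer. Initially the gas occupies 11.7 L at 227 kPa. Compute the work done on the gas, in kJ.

P₂ = P₁(V₁/V₂)^γ = 227×(11.7/207)^(1.09) = 9.907 kPa.
For a reversible adiabat, W_by_gas = (P₁V₁ − P₂V₂)/(γ−1).
W_by = (227000×0.0117 − 9907×0.207) / (0.09) = 6724 J.
W_on_gas = −W_by = -6724 J.

W ≈ -6.72 kJ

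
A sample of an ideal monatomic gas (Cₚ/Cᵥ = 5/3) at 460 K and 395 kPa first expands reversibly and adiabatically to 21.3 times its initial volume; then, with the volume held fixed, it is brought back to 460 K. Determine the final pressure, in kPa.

Adiabatic step (PV^γ = const): P₂ = 395×(1/21.3)^(5/3) = 2.413 kPa; T₂ = 460×(1/21.3)^(2/3) = 59.86 K.
Isochoric: P₃ = P₂(T₃/T₂) = 2.413 × (460/59.86) = 18.54 kPa.

P₃ ≈ 18.5 kPa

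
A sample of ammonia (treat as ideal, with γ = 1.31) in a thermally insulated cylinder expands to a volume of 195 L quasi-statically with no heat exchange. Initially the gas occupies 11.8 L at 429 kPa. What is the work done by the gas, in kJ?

W ≈ 9.49 kJ

P₂ = P₁(V₁/V₂)^γ = 429×(11.8/195)^(1.31) = 10.88 kPa.
For a reversible adiabat, W_by_gas = (P₁V₁ − P₂V₂)/(γ−1).
W_by = (429000×0.0118 − 10880×0.195) / (0.31) = 9485 J.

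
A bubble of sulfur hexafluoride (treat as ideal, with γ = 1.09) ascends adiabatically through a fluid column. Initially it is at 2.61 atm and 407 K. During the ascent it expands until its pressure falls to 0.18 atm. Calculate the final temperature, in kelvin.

Adiabatic: T₂/T₁ = (P₂/P₁)^((γ−1)/γ).
T₂ = 407 × (0.18/2.61)^(0.0826) = 326.4 K.

T₂ ≈ 326 K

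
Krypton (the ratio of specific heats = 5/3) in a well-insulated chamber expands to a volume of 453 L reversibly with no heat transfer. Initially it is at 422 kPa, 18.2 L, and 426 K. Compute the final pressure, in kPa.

Since PV^γ is constant along a reversible adiabat, P₂ = P₁ (V₁/V₂)^γ.
P₂ = 422 × (18.2/453)^(5/3) = 1.989 kPa.

P₂ ≈ 1.99 kPa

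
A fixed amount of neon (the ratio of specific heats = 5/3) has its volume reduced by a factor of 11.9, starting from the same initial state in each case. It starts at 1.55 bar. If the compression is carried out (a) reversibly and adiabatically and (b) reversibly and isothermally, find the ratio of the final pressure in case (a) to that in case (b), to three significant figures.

Isothermal: P_b = P₁(V₁/V₂) = 1.55×11.9.
Adiabatic: P_a = P₁(V₁/V₂)^γ = 1.55×11.9^(5/3).
P_a/P_b = (V₁/V₂)^(γ−1) = 11.9^(2/3) = 5.212.

P_adiabatic / P_isothermal ≈ 5.21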